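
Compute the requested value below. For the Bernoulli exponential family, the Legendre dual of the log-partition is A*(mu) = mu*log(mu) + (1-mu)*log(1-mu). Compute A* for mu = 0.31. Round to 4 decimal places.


Legendre transform for Bernoulli:
A*(mu) = mu*log(mu) + (1-mu)*log(1-mu).
mu = 0.31, 1-mu = 0.69.
mu*log(mu) = 0.31*log(0.31) = -0.363067.
(1-mu)*log(1-mu) = 0.69*log(0.69) = -0.256034.
A* = -0.363067 + -0.256034 = -0.6191

-0.6191


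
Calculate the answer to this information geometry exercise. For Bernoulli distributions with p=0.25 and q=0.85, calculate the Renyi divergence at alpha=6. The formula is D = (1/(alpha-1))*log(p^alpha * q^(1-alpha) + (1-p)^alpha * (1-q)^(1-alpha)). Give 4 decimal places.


Renyi divergence of order alpha between Bernoulli distributions:
D = (1/(alpha-1))*log(p^alpha * q^(1-alpha) + (1-p)^alpha * (1-q)^(1-alpha)).
alpha = 6, p = 0.25, q = 0.85.
p^alpha * q^(1-alpha) = 0.25^6 * 0.85^-5 = 0.00055.
(1-p)^alpha * (1-q)^(1-alpha) = 0.75^6 * 0.15^-5 = 2343.75.
sum = 0.00055 + 2343.75 = 2343.75055.
D = (1/5)*log(2343.75055) = 1.5519

1.5519


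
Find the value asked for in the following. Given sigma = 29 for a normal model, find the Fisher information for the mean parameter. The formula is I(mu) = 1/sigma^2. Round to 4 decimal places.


The Fisher information for the mean of a normal distribution is I(mu) = 1/sigma^2.
sigma = 29, so sigma^2 = 841.
I(mu) = 1/841 = 0.0012

0.0012


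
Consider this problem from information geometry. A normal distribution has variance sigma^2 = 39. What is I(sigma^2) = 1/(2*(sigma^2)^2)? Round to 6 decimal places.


Fisher information for variance: I(sigma^2) = 1/(2*sigma^4).
sigma^2 = 39, so sigma^4 = 1521.
I = 1/(2*1521) = 1/3042 = 0.000329

0.000329


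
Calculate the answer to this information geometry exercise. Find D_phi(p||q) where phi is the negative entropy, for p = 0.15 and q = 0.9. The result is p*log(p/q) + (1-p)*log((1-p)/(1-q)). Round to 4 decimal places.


Bregman divergence with negative entropy generator:
D = p*log(p/q) + (1-p)*log((1-p)/(1-q)).
p = 0.15, q = 0.9.
p*log(p/q) = 0.15*log(0.15/0.9) = -0.268764.
(1-p)*log((1-p)/(1-q)) = 0.85*log(0.85/0.1) = 1.819056.
D = -0.268764 + 1.819056 = 1.5503

1.5503


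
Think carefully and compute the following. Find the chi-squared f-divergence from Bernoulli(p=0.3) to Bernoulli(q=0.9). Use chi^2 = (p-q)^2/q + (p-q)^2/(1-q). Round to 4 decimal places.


Chi-squared divergence between Bernoulli distributions:
chi^2 = (p-q)^2/q + (p-q)^2/(1-q).
p = 0.3, q = 0.9, p-q = -0.6.
(p-q)^2 = 0.36.
term1 = 0.36/0.9 = 0.4.
term2 = 0.36/0.1 = 3.6.
chi^2 = 0.4 + 3.6 = 4.0000

4.0000


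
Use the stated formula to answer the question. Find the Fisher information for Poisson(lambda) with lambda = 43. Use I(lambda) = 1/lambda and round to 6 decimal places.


Fisher information for Poisson: I(lambda) = 1/lambda.
lambda = 43.
I(lambda) = 1/43 = 0.023256

0.023256


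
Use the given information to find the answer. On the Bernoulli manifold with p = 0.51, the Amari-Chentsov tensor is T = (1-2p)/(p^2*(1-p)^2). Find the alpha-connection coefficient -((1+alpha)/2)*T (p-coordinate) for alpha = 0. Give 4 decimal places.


Skewness (Amari-Chentsov) tensor: T = (1-2p)/(p^2*(1-p)^2).
p = 0.51, 1-2p = -0.02, p^2 = 0.2601, (1-p)^2 = 0.2401.
T = -0.02/(0.2601 * 0.2401) = -0.320256.
In the p-coordinate, Gamma^(alpha) = Gamma^(0) - (alpha/2)*T with Gamma^(0) = (1/2)*g'(p) = -T/2,
so Gamma^(alpha) = -((1+alpha)/2)*T.
alpha = 0, -(1+alpha)/2 = -0.5.
Gamma = -0.5 * -0.320256 = 0.1601

0.1601


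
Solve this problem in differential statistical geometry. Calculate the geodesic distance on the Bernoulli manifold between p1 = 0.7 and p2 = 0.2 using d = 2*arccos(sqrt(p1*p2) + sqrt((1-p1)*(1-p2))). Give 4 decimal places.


Geodesic distance on Bernoulli manifold:
d(p1,p2) = 2*arccos(sqrt(p1*p2) + sqrt((1-p1)*(1-p2))).
sqrt(p1*p2) = sqrt(0.7*0.2) = 0.374166.
sqrt((1-p1)*(1-p2)) = sqrt(0.3*0.8) = 0.489898.
arg = 0.374166 + 0.489898 = 0.864064.
d = 2*arccos(0.864064) = 1.0550

1.0550


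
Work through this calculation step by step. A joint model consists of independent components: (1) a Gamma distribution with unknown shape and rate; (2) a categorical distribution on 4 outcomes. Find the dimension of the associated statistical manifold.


The dimension of a statistical manifold equals the number of free
(independent) real parameters of the model. For a product of independent
blocks the parameter counts add.
- Gamma (shape, rate): 2.
- categorical on 4 outcomes (probabilities sum to 1): 4-1 = 3.
Total = 2 + 3 = 5.
Dimension = 5

5


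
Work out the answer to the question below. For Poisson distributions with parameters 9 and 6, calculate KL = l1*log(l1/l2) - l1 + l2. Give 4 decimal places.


KL divergence for Poisson:
KL = l1*log(l1/l2) - l1 + l2.
l1 = 9, l2 = 6.
log(9/6) = 0.405465.
l1*log(l1/l2) = 9 * 0.405465 = 3.649186.
KL = 3.649186 - 9 + 6 = 0.6492

0.6492


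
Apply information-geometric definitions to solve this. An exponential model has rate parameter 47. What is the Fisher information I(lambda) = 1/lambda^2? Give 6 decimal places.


Fisher information for exponential: I(lambda) = 1/lambda^2.
lambda = 47, lambda^2 = 2209.
I = 1/2209 = 0.000453

0.000453


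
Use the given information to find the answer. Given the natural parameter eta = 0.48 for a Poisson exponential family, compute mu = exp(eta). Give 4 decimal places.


Expectation parameter for Poisson exponential family:
mu = exp(eta).
eta = 0.48.
mu = exp(0.48) = 1.6161

1.6161


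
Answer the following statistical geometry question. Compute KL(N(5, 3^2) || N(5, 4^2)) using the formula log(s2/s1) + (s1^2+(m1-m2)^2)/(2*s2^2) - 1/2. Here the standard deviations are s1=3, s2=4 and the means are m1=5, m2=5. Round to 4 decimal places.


KL divergence between normal distributions:
KL = log(s2/s1) + (s1^2 + (m1-m2)^2)/(2*s2^2) - 1/2.
log(4/3) = 0.287682.
(3^2 + (5-5)^2)/(2*4^2) = (9 + 0)/32 = 0.28125.
KL = 0.287682 + 0.28125 - 0.5 = 0.0689

0.0689


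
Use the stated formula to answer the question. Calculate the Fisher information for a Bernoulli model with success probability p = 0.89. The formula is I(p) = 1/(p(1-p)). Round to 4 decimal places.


For Bernoulli(p), Fisher information is I(p) = 1/(p*(1-p)).
p = 0.89, 1-p = 0.11.
p*(1-p) = 0.0979.
I(p) = 1/0.0979 = 10.2145

10.2145


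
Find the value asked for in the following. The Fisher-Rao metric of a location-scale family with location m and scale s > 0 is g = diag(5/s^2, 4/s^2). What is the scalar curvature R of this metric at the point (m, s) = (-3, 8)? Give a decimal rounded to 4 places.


The metric has the form g = (A dm^2 + B ds^2)/s^2 with A = 5, B = 4.
Substitute u = sqrt(A/B)*m: g = B*(du^2 + ds^2)/s^2, i.e. B times the
Poincare upper half-plane metric, which has constant Gaussian curvature -1.
Scaling a 2D metric by a constant c divides the Gaussian curvature by c,
so K = -1/B = -1/(4) = -0.2500 everywhere (the point (m, s) = (-3, 8) is irrelevant:
the curvature is constant).
Scalar curvature in dimension 2: R = 2K = -2/(4) = -0.5000.

-0.5000


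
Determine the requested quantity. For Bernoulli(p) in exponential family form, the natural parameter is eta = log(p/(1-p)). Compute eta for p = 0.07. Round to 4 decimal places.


Natural parameter for Bernoulli: eta = log(p/(1-p)).
p = 0.07, 1-p = 0.93.
p/(1-p) = 0.075269.
eta = log(0.075269) = -2.5867

-2.5867


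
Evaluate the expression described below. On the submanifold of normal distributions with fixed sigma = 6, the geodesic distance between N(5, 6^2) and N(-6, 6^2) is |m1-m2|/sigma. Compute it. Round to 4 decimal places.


On the fixed-variance normal subfamily, geodesic distance = |m1-m2|/sigma.
|5 - -6| = 11.
sigma = 6.
d = 11/6 = 1.8333

1.8333


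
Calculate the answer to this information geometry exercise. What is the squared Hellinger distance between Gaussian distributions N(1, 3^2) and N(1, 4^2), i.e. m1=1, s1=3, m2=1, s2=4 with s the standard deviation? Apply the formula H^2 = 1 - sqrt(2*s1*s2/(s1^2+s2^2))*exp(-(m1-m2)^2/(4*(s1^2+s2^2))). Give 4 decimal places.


Squared Hellinger distance for Gaussians:
H^2 = 1 - sqrt(2*s1*s2/(s1^2+s2^2)) * exp(-(m1-m2)^2/(4*(s1^2+s2^2))).
s1^2 = 9, s2^2 = 16, s1^2+s2^2 = 25.
sqrt(2*3*4/(25)) = 0.979796.
(m1-m2)^2 = (0)^2 = 0.
exp(-0/(4*25)) = exp(0.0) = 1.0.
H^2 = 1 - 0.979796*1.0 = 0.0202

0.0202


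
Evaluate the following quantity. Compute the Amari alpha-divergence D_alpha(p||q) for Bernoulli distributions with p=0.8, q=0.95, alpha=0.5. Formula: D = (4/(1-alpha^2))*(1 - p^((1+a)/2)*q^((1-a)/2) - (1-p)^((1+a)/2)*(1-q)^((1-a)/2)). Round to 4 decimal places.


Amari alpha-divergence:
D = (4/(1-alpha^2))*(1 - p^((1+a)/2)*q^((1-a)/2) - (1-p)^((1+a)/2)*(1-q)^((1-a)/2)).
alpha = 0.5, p = 0.8, q = 0.95.
e1 = (1+alpha)/2 = 0.75, e2 = (1-alpha)/2 = 0.25.
t1 = p^e1 * q^e2 = 0.8^0.75 * 0.95^0.25 = 0.835119.
t2 = (1-p)^e1 * (1-q)^e2 = 0.2^0.75 * 0.05^0.25 = 0.141421.
4/(1-alpha^2) = 5.333333.
D = 5.333333*(1 - 0.835119 - 0.141421) = 0.1251

0.1251


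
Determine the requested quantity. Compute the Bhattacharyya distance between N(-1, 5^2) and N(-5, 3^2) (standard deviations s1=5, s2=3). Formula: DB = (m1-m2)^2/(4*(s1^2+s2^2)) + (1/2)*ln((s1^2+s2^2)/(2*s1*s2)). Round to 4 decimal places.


Bhattacharyya distance between two Gaussians:
DB = (m1-m2)^2/(4*(s1^2+s2^2)) + (1/2)*ln((s1^2+s2^2)/(2*s1*s2)).
(m1-m2)^2 = (4)^2 = 16.
s1^2+s2^2 = 25 + 9 = 34.
term1 = 16/136 = 0.117647.
term2 = 0.5*ln(34/30.0) = 0.062582.
DB = 0.117647 + 0.062582 = 0.1802

0.1802


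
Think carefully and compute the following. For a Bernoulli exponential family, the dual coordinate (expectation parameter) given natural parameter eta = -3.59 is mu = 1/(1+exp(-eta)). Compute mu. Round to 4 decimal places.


Dual coordinate (expectation parameter) for Bernoulli:
mu = 1/(1+exp(-eta)).
eta = -3.59.
exp(-eta) = exp(3.59) = 36.234076.
mu = 1/(1+36.234076) = 0.0269

0.0269


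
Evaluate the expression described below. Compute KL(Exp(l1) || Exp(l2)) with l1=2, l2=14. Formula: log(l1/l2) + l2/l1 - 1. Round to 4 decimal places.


KL divergence for exponential family:
KL = log(l1/l2) + l2/l1 - 1.
log(2/14) = -1.94591.
14/2 = 7.0.
KL = -1.94591 + 7.0 - 1 = 4.0541

4.0541


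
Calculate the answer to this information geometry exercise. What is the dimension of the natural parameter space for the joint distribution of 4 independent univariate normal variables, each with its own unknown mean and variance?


Exponential family dimension calculation:
Each univariate normal has two natural parameters (mu/sigma^2 and -1/(2 sigma^2)).
With 4 independent components, dim = 2 * 4 = 8.

8


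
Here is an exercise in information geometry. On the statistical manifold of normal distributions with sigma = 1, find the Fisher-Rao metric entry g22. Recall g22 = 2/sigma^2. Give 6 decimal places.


For the 2-parameter normal family, the Fisher metric has:
  g11 = 1/sigma^2, g22 = 2/sigma^2.
sigma = 1, sigma^2 = 1.
g22 = 2.000000

2.000000


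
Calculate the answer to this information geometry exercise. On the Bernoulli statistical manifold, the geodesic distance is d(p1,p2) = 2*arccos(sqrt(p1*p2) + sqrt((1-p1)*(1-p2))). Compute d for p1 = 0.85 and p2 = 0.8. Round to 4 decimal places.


Geodesic distance on Bernoulli manifold:
d(p1,p2) = 2*arccos(sqrt(p1*p2) + sqrt((1-p1)*(1-p2))).
sqrt(p1*p2) = sqrt(0.85*0.8) = 0.824621.
sqrt((1-p1)*(1-p2)) = sqrt(0.15*0.2) = 0.173205.
arg = 0.824621 + 0.173205 = 0.997826.
d = 2*arccos(0.997826) = 0.1319

0.1319


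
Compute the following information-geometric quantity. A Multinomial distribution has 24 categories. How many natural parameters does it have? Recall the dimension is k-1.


Exponential family dimension calculation:
For Multinomial with k=24 categories, dim = k-1 = 23.

23


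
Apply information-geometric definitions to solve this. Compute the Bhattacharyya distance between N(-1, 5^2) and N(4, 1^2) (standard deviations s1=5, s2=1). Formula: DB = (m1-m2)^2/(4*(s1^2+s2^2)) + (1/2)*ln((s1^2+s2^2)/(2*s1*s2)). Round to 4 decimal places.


Bhattacharyya distance between two Gaussians:
DB = (m1-m2)^2/(4*(s1^2+s2^2)) + (1/2)*ln((s1^2+s2^2)/(2*s1*s2)).
(m1-m2)^2 = (-5)^2 = 25.
s1^2+s2^2 = 25 + 1 = 26.
term1 = 25/104 = 0.240385.
term2 = 0.5*ln(26/10.0) = 0.477756.
DB = 0.240385 + 0.477756 = 0.7181

0.7181


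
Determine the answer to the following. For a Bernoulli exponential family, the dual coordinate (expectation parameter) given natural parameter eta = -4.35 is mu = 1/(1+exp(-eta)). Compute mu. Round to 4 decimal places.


Dual coordinate (expectation parameter) for Bernoulli:
mu = 1/(1+exp(-eta)).
eta = -4.35.
exp(-eta) = exp(4.35) = 77.478463.
mu = 1/(1+77.478463) = 0.0127

0.0127


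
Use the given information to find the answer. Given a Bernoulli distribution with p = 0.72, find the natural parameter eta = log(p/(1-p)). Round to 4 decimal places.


Natural parameter for Bernoulli: eta = log(p/(1-p)).
p = 0.72, 1-p = 0.28.
p/(1-p) = 2.571429.
eta = log(2.571429) = 0.9445

0.9445


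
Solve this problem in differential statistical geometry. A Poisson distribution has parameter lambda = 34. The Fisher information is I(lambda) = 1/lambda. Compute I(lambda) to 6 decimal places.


Fisher information for Poisson: I(lambda) = 1/lambda.
lambda = 34.
I(lambda) = 1/34 = 0.029412

0.029412


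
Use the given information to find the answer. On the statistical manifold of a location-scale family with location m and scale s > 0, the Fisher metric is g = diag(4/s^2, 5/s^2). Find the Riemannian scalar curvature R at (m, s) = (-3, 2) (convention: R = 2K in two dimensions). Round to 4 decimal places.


The metric has the form g = (A dm^2 + B ds^2)/s^2 with A = 4, B = 5.
Substitute u = sqrt(A/B)*m: g = B*(du^2 + ds^2)/s^2, i.e. B times the
Poincare upper half-plane metric, which has constant Gaussian curvature -1.
Scaling a 2D metric by a constant c divides the Gaussian curvature by c,
so K = -1/B = -1/(5) = -0.2000 everywhere (the point (m, s) = (-3, 2) is irrelevant:
the curvature is constant).
Scalar curvature in dimension 2: R = 2K = -2/(5) = -0.4000.

-0.4000


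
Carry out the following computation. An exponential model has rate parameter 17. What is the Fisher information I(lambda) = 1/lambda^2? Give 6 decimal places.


Fisher information for exponential: I(lambda) = 1/lambda^2.
lambda = 17, lambda^2 = 289.
I = 1/289 = 0.003460

0.003460


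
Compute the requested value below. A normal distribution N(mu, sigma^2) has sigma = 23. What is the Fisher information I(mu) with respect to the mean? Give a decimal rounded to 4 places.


The Fisher information for the mean of a normal distribution is I(mu) = 1/sigma^2.
sigma = 23, so sigma^2 = 529.
I(mu) = 1/529 = 0.0019

0.0019


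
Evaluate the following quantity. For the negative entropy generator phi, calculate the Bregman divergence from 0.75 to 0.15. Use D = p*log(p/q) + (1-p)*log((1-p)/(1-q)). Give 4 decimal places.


Bregman divergence with negative entropy generator:
D = p*log(p/q) + (1-p)*log((1-p)/(1-q)).
p = 0.75, q = 0.15.
p*log(p/q) = 0.75*log(0.75/0.15) = 1.207078.
(1-p)*log((1-p)/(1-q)) = 0.25*log(0.25/0.85) = -0.305944.
D = 1.207078 + -0.305944 = 0.9011

0.9011


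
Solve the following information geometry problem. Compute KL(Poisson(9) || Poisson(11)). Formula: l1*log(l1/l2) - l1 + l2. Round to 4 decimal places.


KL divergence for Poisson:
KL = l1*log(l1/l2) - l1 + l2.
l1 = 9, l2 = 11.
log(9/11) = -0.200671.
l1*log(l1/l2) = 9 * -0.200671 = -1.806036.
KL = -1.806036 - 9 + 11 = 0.1940

0.1940


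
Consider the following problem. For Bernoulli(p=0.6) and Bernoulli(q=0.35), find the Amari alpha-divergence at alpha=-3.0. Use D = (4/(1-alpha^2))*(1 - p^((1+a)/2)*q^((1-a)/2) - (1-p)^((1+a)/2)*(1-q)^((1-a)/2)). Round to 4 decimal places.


Amari alpha-divergence:
D = (4/(1-alpha^2))*(1 - p^((1+a)/2)*q^((1-a)/2) - (1-p)^((1+a)/2)*(1-q)^((1-a)/2)).
alpha = -3.0, p = 0.6, q = 0.35.
e1 = (1+alpha)/2 = -1.0, e2 = (1-alpha)/2 = 2.0.
t1 = p^e1 * q^e2 = 0.6^-1.0 * 0.35^2.0 = 0.204167.
t2 = (1-p)^e1 * (1-q)^e2 = 0.4^-1.0 * 0.65^2.0 = 1.05625.
4/(1-alpha^2) = -0.5.
D = -0.5*(1 - 0.204167 - 1.05625) = 0.1302

0.1302


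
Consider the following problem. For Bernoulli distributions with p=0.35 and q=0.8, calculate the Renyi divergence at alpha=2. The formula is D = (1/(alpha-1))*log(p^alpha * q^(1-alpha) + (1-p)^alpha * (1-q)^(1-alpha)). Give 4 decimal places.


Renyi divergence of order alpha between Bernoulli distributions:
D = (1/(alpha-1))*log(p^alpha * q^(1-alpha) + (1-p)^alpha * (1-q)^(1-alpha)).
alpha = 2, p = 0.35, q = 0.8.
p^alpha * q^(1-alpha) = 0.35^2 * 0.8^-1 = 0.153125.
(1-p)^alpha * (1-q)^(1-alpha) = 0.65^2 * 0.2^-1 = 2.1125.
sum = 0.153125 + 2.1125 = 2.265625.
D = (1/1)*log(2.265625) = 0.8179

0.8179


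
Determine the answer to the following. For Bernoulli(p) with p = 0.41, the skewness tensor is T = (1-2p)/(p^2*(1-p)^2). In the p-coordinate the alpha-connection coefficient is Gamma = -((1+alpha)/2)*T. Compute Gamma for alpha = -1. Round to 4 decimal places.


Skewness (Amari-Chentsov) tensor: T = (1-2p)/(p^2*(1-p)^2).
p = 0.41, 1-2p = 0.18, p^2 = 0.1681, (1-p)^2 = 0.3481.
T = 0.18/(0.1681 * 0.3481) = 3.076102.
In the p-coordinate, Gamma^(alpha) = Gamma^(0) - (alpha/2)*T with Gamma^(0) = (1/2)*g'(p) = -T/2,
so Gamma^(alpha) = -((1+alpha)/2)*T.
alpha = -1, -(1+alpha)/2 = 0.0.
Gamma = 0.0 * 3.076102 = 0.0000

0.0000


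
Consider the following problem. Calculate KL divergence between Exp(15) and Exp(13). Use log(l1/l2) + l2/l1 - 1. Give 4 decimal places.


KL divergence for exponential family:
KL = log(l1/l2) + l2/l1 - 1.
log(15/13) = 0.143101.
13/15 = 0.866667.
KL = 0.143101 + 0.866667 - 1 = 0.0098

0.0098


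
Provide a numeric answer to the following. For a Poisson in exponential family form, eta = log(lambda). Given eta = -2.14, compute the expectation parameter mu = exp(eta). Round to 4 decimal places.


Expectation parameter for Poisson exponential family:
mu = exp(eta).
eta = -2.14.
mu = exp(-2.14) = 0.1177

0.1177


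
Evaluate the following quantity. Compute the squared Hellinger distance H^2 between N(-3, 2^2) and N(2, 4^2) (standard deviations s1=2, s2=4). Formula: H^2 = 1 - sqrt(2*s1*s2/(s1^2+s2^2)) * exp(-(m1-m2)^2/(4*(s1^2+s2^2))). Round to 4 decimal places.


Squared Hellinger distance for Gaussians:
H^2 = 1 - sqrt(2*s1*s2/(s1^2+s2^2)) * exp(-(m1-m2)^2/(4*(s1^2+s2^2))).
s1^2 = 4, s2^2 = 16, s1^2+s2^2 = 20.
sqrt(2*2*4/(20)) = 0.894427.
(m1-m2)^2 = (-5)^2 = 25.
exp(-25/(4*20)) = exp(-0.3125) = 0.731616.
H^2 = 1 - 0.894427*0.731616 = 0.3456

0.3456


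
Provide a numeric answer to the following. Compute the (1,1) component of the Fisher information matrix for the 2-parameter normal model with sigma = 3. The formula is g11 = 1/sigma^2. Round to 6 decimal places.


For the 2-parameter normal family, the Fisher metric has:
  g11 = 1/sigma^2, g22 = 2/sigma^2.
sigma = 3, sigma^2 = 9.
g11 = 0.111111

0.111111


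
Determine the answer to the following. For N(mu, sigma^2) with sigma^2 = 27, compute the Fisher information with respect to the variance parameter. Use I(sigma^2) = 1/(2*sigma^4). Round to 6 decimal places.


Fisher information for variance: I(sigma^2) = 1/(2*sigma^4).
sigma^2 = 27, so sigma^4 = 729.
I = 1/(2*729) = 1/1458 = 0.000686

0.000686


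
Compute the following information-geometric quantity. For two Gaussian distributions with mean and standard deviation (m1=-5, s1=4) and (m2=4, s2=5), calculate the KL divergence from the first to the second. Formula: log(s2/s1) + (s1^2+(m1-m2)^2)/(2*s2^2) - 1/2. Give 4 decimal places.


KL divergence between normal distributions:
KL = log(s2/s1) + (s1^2 + (m1-m2)^2)/(2*s2^2) - 1/2.
log(5/4) = 0.223144.
(4^2 + (-5-4)^2)/(2*5^2) = (16 + 81)/50 = 1.94.
KL = 0.223144 + 1.94 - 0.5 = 1.6631

1.6631


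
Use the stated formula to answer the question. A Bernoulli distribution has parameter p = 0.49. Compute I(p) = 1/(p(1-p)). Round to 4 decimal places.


For Bernoulli(p), Fisher information is I(p) = 1/(p*(1-p)).
p = 0.49, 1-p = 0.51.
p*(1-p) = 0.2499.
I(p) = 1/0.2499 = 4.0016

4.0016


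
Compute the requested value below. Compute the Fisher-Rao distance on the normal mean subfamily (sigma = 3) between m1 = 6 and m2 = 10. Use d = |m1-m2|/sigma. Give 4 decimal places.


On the fixed-variance normal subfamily, geodesic distance = |m1-m2|/sigma.
|6 - 10| = 4.
sigma = 3.
d = 4/3 = 1.3333

1.3333


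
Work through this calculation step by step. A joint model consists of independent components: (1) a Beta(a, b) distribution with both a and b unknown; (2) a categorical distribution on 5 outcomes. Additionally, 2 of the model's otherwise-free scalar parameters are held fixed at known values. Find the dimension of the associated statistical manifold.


The dimension of a statistical manifold equals the number of free
(independent) real parameters of the model. For a product of independent
blocks the parameter counts add.
- Beta (a, b): 2.
- categorical on 5 outcomes (probabilities sum to 1): 5-1 = 4.
Total = 2 + 4 = 6.
2 parameter(s) fixed at known values: 6 - 2 = 4.
Dimension = 4

4


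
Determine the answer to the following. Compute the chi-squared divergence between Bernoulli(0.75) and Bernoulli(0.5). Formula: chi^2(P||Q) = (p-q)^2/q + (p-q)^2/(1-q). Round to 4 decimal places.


Chi-squared divergence between Bernoulli distributions:
chi^2 = (p-q)^2/q + (p-q)^2/(1-q).
p = 0.75, q = 0.5, p-q = 0.25.
(p-q)^2 = 0.0625.
term1 = 0.0625/0.5 = 0.125.
term2 = 0.0625/0.5 = 0.125.
chi^2 = 0.125 + 0.125 = 0.2500

0.2500


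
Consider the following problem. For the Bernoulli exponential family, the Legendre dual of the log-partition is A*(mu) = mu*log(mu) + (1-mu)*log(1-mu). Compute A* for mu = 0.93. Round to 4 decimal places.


Legendre transform for Bernoulli:
A*(mu) = mu*log(mu) + (1-mu)*log(1-mu).
mu = 0.93, 1-mu = 0.07.
mu*log(mu) = 0.93*log(0.93) = -0.067491.
(1-mu)*log(1-mu) = 0.07*log(0.07) = -0.186148.
A* = -0.067491 + -0.186148 = -0.2536

-0.2536


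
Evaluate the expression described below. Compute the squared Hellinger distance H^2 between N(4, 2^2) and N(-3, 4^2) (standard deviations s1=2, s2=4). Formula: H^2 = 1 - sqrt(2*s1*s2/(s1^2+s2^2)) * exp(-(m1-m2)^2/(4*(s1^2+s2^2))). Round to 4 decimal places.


Squared Hellinger distance for Gaussians:
H^2 = 1 - sqrt(2*s1*s2/(s1^2+s2^2)) * exp(-(m1-m2)^2/(4*(s1^2+s2^2))).
s1^2 = 4, s2^2 = 16, s1^2+s2^2 = 20.
sqrt(2*2*4/(20)) = 0.894427.
(m1-m2)^2 = (7)^2 = 49.
exp(-49/(4*20)) = exp(-0.6125) = 0.541994.
H^2 = 1 - 0.894427*0.541994 = 0.5152

0.5152


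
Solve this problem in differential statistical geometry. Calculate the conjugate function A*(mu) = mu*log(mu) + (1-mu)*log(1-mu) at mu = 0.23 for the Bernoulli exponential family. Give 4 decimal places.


Legendre transform for Bernoulli:
A*(mu) = mu*log(mu) + (1-mu)*log(1-mu).
mu = 0.23, 1-mu = 0.77.
mu*log(mu) = 0.23*log(0.23) = -0.338025.
(1-mu)*log(1-mu) = 0.77*log(0.77) = -0.201251.
A* = -0.338025 + -0.201251 = -0.5393

-0.5393


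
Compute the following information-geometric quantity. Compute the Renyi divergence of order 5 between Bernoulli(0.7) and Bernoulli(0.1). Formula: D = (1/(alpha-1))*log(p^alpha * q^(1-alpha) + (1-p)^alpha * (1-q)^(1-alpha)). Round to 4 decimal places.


Renyi divergence of order alpha between Bernoulli distributions:
D = (1/(alpha-1))*log(p^alpha * q^(1-alpha) + (1-p)^alpha * (1-q)^(1-alpha)).
alpha = 5, p = 0.7, q = 0.1.
p^alpha * q^(1-alpha) = 0.7^5 * 0.1^-4 = 1680.7.
(1-p)^alpha * (1-q)^(1-alpha) = 0.3^5 * 0.9^-4 = 0.003704.
sum = 1680.7 + 0.003704 = 1680.703704.
D = (1/4)*log(1680.703704) = 1.8567

1.8567


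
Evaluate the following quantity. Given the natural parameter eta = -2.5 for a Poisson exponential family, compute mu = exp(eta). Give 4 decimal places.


Expectation parameter for Poisson exponential family:
mu = exp(eta).
eta = -2.5.
mu = exp(-2.5) = 0.0821

0.0821


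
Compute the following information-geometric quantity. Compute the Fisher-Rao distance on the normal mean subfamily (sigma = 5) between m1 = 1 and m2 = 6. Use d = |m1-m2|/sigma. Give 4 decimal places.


On the fixed-variance normal subfamily, geodesic distance = |m1-m2|/sigma.
|1 - 6| = 5.
sigma = 5.
d = 5/5 = 1.0000

1.0000


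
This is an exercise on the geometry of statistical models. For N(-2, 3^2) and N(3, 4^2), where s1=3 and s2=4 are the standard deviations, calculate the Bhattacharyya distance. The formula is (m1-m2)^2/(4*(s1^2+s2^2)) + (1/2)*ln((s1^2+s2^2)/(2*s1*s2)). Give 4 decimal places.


Bhattacharyya distance between two Gaussians:
DB = (m1-m2)^2/(4*(s1^2+s2^2)) + (1/2)*ln((s1^2+s2^2)/(2*s1*s2)).
(m1-m2)^2 = (-5)^2 = 25.
s1^2+s2^2 = 9 + 16 = 25.
term1 = 25/100 = 0.25.
term2 = 0.5*ln(25/24.0) = 0.020411.
DB = 0.25 + 0.020411 = 0.2704

0.2704


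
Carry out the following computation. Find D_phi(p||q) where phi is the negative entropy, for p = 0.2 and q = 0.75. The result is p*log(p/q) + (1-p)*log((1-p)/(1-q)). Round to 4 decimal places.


Bregman divergence with negative entropy generator:
D = p*log(p/q) + (1-p)*log((1-p)/(1-q)).
p = 0.2, q = 0.75.
p*log(p/q) = 0.2*log(0.2/0.75) = -0.264351.
(1-p)*log((1-p)/(1-q)) = 0.8*log(0.8/0.25) = 0.930521.
D = -0.264351 + 0.930521 = 0.6662

0.6662


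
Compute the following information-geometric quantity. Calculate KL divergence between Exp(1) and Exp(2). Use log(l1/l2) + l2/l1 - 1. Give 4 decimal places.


KL divergence for exponential family:
KL = log(l1/l2) + l2/l1 - 1.
log(1/2) = -0.693147.
2/1 = 2.0.
KL = -0.693147 + 2.0 - 1 = 0.3069

0.3069


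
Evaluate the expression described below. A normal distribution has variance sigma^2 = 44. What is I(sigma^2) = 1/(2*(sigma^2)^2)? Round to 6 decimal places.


Fisher information for variance: I(sigma^2) = 1/(2*sigma^4).
sigma^2 = 44, so sigma^4 = 1936.
I = 1/(2*1936) = 1/3872 = 0.000258

0.000258


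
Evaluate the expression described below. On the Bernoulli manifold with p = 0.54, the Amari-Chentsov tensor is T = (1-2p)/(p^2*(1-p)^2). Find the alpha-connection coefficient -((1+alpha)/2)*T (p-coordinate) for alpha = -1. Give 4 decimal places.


Skewness (Amari-Chentsov) tensor: T = (1-2p)/(p^2*(1-p)^2).
p = 0.54, 1-2p = -0.08, p^2 = 0.2916, (1-p)^2 = 0.2116.
T = -0.08/(0.2916 * 0.2116) = -1.296543.
In the p-coordinate, Gamma^(alpha) = Gamma^(0) - (alpha/2)*T with Gamma^(0) = (1/2)*g'(p) = -T/2,
so Gamma^(alpha) = -((1+alpha)/2)*T.
alpha = -1, -(1+alpha)/2 = 0.0.
Gamma = 0.0 * -1.296543 = 0.0000

0.0000


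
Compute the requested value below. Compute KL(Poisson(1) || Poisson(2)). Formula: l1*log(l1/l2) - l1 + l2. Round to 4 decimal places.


KL divergence for Poisson:
KL = l1*log(l1/l2) - l1 + l2.
l1 = 1, l2 = 2.
log(1/2) = -0.693147.
l1*log(l1/l2) = 1 * -0.693147 = -0.693147.
KL = -0.693147 - 1 + 2 = 0.3069

0.3069


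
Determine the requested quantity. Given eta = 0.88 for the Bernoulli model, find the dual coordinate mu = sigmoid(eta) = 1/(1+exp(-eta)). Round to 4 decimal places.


Dual coordinate (expectation parameter) for Bernoulli:
mu = 1/(1+exp(-eta)).
eta = 0.88.
exp(-eta) = exp(-0.88) = 0.414783.
mu = 1/(1+0.414783) = 0.7068

0.7068


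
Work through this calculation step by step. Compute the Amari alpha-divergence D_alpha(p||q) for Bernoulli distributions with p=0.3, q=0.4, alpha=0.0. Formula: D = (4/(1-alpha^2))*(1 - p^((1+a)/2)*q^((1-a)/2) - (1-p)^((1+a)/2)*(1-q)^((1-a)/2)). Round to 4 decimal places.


Amari alpha-divergence:
D = (4/(1-alpha^2))*(1 - p^((1+a)/2)*q^((1-a)/2) - (1-p)^((1+a)/2)*(1-q)^((1-a)/2)).
alpha = 0.0, p = 0.3, q = 0.4.
e1 = (1+alpha)/2 = 0.5, e2 = (1-alpha)/2 = 0.5.
t1 = p^e1 * q^e2 = 0.3^0.5 * 0.4^0.5 = 0.34641.
t2 = (1-p)^e1 * (1-q)^e2 = 0.7^0.5 * 0.6^0.5 = 0.648074.
4/(1-alpha^2) = 4.0.
D = 4.0*(1 - 0.34641 - 0.648074) = 0.0221

0.0221


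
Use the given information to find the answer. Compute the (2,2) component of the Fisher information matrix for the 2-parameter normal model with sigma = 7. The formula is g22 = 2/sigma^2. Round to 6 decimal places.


For the 2-parameter normal family, the Fisher metric has:
  g11 = 1/sigma^2, g22 = 2/sigma^2.
sigma = 7, sigma^2 = 49.
g22 = 0.040816

0.040816


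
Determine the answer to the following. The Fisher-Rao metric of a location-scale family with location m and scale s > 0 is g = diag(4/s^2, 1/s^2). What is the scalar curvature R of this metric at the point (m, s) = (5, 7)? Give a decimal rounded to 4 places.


The metric has the form g = (A dm^2 + B ds^2)/s^2 with A = 4, B = 1.
Substitute u = sqrt(A/B)*m: g = B*(du^2 + ds^2)/s^2, i.e. B times the
Poincare upper half-plane metric, which has constant Gaussian curvature -1.
Scaling a 2D metric by a constant c divides the Gaussian curvature by c,
so K = -1/B = -1/(1) = -1.0000 everywhere (the point (m, s) = (5, 7) is irrelevant:
the curvature is constant).
Scalar curvature in dimension 2: R = 2K = -2/(1) = -2.0000.

-2.0000


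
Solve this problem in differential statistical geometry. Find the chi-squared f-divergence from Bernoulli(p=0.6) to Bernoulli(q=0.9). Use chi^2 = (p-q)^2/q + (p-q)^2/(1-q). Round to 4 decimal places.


Chi-squared divergence between Bernoulli distributions:
chi^2 = (p-q)^2/q + (p-q)^2/(1-q).
p = 0.6, q = 0.9, p-q = -0.3.
(p-q)^2 = 0.09.
term1 = 0.09/0.9 = 0.1.
term2 = 0.09/0.1 = 0.9.
chi^2 = 0.1 + 0.9 = 1.0000

1.0000


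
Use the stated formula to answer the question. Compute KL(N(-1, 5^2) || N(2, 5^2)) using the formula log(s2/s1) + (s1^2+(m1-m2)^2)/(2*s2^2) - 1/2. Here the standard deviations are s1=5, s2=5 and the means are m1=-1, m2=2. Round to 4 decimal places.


KL divergence between normal distributions:
KL = log(s2/s1) + (s1^2 + (m1-m2)^2)/(2*s2^2) - 1/2.
log(5/5) = 0.0.
(5^2 + (-1-2)^2)/(2*5^2) = (25 + 9)/50 = 0.68.
KL = 0.0 + 0.68 - 0.5 = 0.1800

0.1800


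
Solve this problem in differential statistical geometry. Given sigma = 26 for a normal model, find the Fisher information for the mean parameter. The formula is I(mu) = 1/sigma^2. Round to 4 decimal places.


The Fisher information for the mean of a normal distribution is I(mu) = 1/sigma^2.
sigma = 26, so sigma^2 = 676.
I(mu) = 1/676 = 0.0015

0.0015


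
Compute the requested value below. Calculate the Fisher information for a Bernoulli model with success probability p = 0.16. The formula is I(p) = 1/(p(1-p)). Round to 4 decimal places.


For Bernoulli(p), Fisher information is I(p) = 1/(p*(1-p)).
p = 0.16, 1-p = 0.84.
p*(1-p) = 0.1344.
I(p) = 1/0.1344 = 7.4405

7.4405


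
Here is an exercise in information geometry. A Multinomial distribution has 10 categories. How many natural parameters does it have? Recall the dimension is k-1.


Exponential family dimension calculation:
For Multinomial with k=10 categories, dim = k-1 = 9.

9


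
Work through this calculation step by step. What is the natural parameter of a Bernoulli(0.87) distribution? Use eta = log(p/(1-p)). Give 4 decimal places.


Natural parameter for Bernoulli: eta = log(p/(1-p)).
p = 0.87, 1-p = 0.13.
p/(1-p) = 6.692308.
eta = log(6.692308) = 1.9010

1.9010


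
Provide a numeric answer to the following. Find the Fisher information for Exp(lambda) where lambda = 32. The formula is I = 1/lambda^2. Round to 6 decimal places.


Fisher information for exponential: I(lambda) = 1/lambda^2.
lambda = 32, lambda^2 = 1024.
I = 1/1024 = 0.000977

0.000977


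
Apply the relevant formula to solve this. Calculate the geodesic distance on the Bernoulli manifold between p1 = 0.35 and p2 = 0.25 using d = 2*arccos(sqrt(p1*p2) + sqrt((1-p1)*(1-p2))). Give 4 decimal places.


Geodesic distance on Bernoulli manifold:
d(p1,p2) = 2*arccos(sqrt(p1*p2) + sqrt((1-p1)*(1-p2))).
sqrt(p1*p2) = sqrt(0.35*0.25) = 0.295804.
sqrt((1-p1)*(1-p2)) = sqrt(0.65*0.75) = 0.698212.
arg = 0.295804 + 0.698212 = 0.994016.
d = 2*arccos(0.994016) = 0.2189

0.2189


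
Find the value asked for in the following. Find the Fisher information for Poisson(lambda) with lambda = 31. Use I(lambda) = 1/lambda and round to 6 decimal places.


Fisher information for Poisson: I(lambda) = 1/lambda.
lambda = 31.
I(lambda) = 1/31 = 0.032258

0.032258


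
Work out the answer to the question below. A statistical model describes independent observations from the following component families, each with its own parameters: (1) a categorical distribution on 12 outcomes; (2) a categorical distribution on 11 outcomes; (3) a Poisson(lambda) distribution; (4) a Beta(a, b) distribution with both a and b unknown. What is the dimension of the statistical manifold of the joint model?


The dimension of a statistical manifold equals the number of free
(independent) real parameters of the model. For a product of independent
blocks the parameter counts add.
- categorical on 12 outcomes (probabilities sum to 1): 12-1 = 11.
- categorical on 11 outcomes (probabilities sum to 1): 11-1 = 10.
- Poisson (lambda): 1.
- Beta (a, b): 2.
Total = 11 + 10 + 1 + 2 = 24.
Dimension = 24

24


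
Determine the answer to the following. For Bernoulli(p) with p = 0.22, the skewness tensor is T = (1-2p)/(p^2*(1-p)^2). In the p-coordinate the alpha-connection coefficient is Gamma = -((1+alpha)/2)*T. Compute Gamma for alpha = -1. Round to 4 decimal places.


Skewness (Amari-Chentsov) tensor: T = (1-2p)/(p^2*(1-p)^2).
p = 0.22, 1-2p = 0.56, p^2 = 0.0484, (1-p)^2 = 0.6084.
T = 0.56/(0.0484 * 0.6084) = 19.017502.
In the p-coordinate, Gamma^(alpha) = Gamma^(0) - (alpha/2)*T with Gamma^(0) = (1/2)*g'(p) = -T/2,
so Gamma^(alpha) = -((1+alpha)/2)*T.
alpha = -1, -(1+alpha)/2 = 0.0.
Gamma = 0.0 * 19.017502 = 0.0000

0.0000


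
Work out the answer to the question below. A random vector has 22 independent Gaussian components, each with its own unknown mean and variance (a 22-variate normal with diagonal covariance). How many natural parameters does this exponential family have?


Exponential family dimension calculation:
Each univariate normal has two natural parameters (mu/sigma^2 and -1/(2 sigma^2)).
With 22 independent components, dim = 2 * 22 = 44.

44


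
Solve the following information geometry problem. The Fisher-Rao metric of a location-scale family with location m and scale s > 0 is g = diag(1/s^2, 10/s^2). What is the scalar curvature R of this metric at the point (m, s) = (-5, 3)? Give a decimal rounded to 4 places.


The metric has the form g = (A dm^2 + B ds^2)/s^2 with A = 1, B = 10.
Substitute u = sqrt(A/B)*m: g = B*(du^2 + ds^2)/s^2, i.e. B times the
Poincare upper half-plane metric, which has constant Gaussian curvature -1.
Scaling a 2D metric by a constant c divides the Gaussian curvature by c,
so K = -1/B = -1/(10) = -0.1000 everywhere (the point (m, s) = (-5, 3) is irrelevant:
the curvature is constant).
Scalar curvature in dimension 2: R = 2K = -2/(10) = -0.2000.

-0.2000


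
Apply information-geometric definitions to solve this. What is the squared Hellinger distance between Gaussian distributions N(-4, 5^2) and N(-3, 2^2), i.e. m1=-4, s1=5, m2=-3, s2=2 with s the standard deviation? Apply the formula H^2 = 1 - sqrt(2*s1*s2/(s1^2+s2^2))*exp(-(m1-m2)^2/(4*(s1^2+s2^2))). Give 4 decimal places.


Squared Hellinger distance for Gaussians:
H^2 = 1 - sqrt(2*s1*s2/(s1^2+s2^2)) * exp(-(m1-m2)^2/(4*(s1^2+s2^2))).
s1^2 = 25, s2^2 = 4, s1^2+s2^2 = 29.
sqrt(2*5*2/(29)) = 0.830455.
(m1-m2)^2 = (-1)^2 = 1.
exp(-1/(4*29)) = exp(-0.008621) = 0.991416.
H^2 = 1 - 0.830455*0.991416 = 0.1767

0.1767


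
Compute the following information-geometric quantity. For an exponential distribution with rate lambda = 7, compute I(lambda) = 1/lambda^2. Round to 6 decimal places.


Fisher information for exponential: I(lambda) = 1/lambda^2.
lambda = 7, lambda^2 = 49.
I = 1/49 = 0.020408

0.020408


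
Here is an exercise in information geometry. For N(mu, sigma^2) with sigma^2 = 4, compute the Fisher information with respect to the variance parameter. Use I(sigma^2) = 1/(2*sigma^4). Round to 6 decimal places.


Fisher information for variance: I(sigma^2) = 1/(2*sigma^4).
sigma^2 = 4, so sigma^4 = 16.
I = 1/(2*16) = 1/32 = 0.031250

0.031250


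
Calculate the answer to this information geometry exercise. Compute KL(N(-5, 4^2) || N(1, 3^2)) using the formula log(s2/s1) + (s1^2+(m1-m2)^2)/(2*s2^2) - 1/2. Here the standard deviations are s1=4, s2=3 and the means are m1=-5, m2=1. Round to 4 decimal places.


KL divergence between normal distributions:
KL = log(s2/s1) + (s1^2 + (m1-m2)^2)/(2*s2^2) - 1/2.
log(3/4) = -0.287682.
(4^2 + (-5-1)^2)/(2*3^2) = (16 + 36)/18 = 2.888889.
KL = -0.287682 + 2.888889 - 0.5 = 2.1012

2.1012


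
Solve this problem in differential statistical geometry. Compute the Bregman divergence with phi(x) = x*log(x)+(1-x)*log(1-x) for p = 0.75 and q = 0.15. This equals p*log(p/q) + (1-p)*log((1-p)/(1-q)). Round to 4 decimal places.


Bregman divergence with negative entropy generator:
D = p*log(p/q) + (1-p)*log((1-p)/(1-q)).
p = 0.75, q = 0.15.
p*log(p/q) = 0.75*log(0.75/0.15) = 1.207078.
(1-p)*log((1-p)/(1-q)) = 0.25*log(0.25/0.85) = -0.305944.
D = 1.207078 + -0.305944 = 0.9011

0.9011


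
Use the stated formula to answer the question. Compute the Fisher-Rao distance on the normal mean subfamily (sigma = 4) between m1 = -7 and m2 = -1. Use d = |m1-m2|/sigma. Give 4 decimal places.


On the fixed-variance normal subfamily, geodesic distance = |m1-m2|/sigma.
|-7 - -1| = 6.
sigma = 4.
d = 6/4 = 1.5000

1.5000


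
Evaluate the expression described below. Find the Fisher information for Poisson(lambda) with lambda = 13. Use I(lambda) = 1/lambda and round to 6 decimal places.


Fisher information for Poisson: I(lambda) = 1/lambda.
lambda = 13.
I(lambda) = 1/13 = 0.076923

0.076923


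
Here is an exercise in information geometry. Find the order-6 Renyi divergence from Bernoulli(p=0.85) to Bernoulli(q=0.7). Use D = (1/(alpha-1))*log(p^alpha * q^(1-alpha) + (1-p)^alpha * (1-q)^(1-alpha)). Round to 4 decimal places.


Renyi divergence of order alpha between Bernoulli distributions:
D = (1/(alpha-1))*log(p^alpha * q^(1-alpha) + (1-p)^alpha * (1-q)^(1-alpha)).
alpha = 6, p = 0.85, q = 0.7.
p^alpha * q^(1-alpha) = 0.85^6 * 0.7^-5 = 2.244003.
(1-p)^alpha * (1-q)^(1-alpha) = 0.15^6 * 0.3^-5 = 0.004688.
sum = 2.244003 + 0.004688 = 2.24869.
D = (1/5)*log(2.24869) = 0.1621

0.1621


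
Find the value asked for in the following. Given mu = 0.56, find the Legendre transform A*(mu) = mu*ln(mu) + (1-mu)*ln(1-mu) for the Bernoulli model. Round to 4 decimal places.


Legendre transform for Bernoulli:
A*(mu) = mu*log(mu) + (1-mu)*log(1-mu).
mu = 0.56, 1-mu = 0.44.
mu*log(mu) = 0.56*log(0.56) = -0.324698.
(1-mu)*log(1-mu) = 0.44*log(0.44) = -0.361231.
A* = -0.324698 + -0.361231 = -0.6859

-0.6859


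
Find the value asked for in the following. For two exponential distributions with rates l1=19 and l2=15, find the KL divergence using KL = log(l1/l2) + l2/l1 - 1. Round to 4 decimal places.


KL divergence for exponential family:
KL = log(l1/l2) + l2/l1 - 1.
log(19/15) = 0.236389.
15/19 = 0.789474.
KL = 0.236389 + 0.789474 - 1 = 0.0259

0.0259


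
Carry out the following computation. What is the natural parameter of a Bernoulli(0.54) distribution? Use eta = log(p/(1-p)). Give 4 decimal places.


Natural parameter for Bernoulli: eta = log(p/(1-p)).
p = 0.54, 1-p = 0.46.
p/(1-p) = 1.173913.
eta = log(1.173913) = 0.1603

0.1603


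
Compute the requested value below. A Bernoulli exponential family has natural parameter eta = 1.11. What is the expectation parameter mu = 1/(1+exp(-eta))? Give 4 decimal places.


Dual coordinate (expectation parameter) for Bernoulli:
mu = 1/(1+exp(-eta)).
eta = 1.11.
exp(-eta) = exp(-1.11) = 0.329559.
mu = 1/(1+0.329559) = 0.7521

0.7521


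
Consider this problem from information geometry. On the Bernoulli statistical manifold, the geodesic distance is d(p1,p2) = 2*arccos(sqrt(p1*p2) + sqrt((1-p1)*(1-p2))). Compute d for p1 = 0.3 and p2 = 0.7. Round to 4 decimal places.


Geodesic distance on Bernoulli manifold:
d(p1,p2) = 2*arccos(sqrt(p1*p2) + sqrt((1-p1)*(1-p2))).
sqrt(p1*p2) = sqrt(0.3*0.7) = 0.458258.
sqrt((1-p1)*(1-p2)) = sqrt(0.7*0.3) = 0.458258.
arg = 0.458258 + 0.458258 = 0.916515.
d = 2*arccos(0.916515) = 0.8230

0.8230
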